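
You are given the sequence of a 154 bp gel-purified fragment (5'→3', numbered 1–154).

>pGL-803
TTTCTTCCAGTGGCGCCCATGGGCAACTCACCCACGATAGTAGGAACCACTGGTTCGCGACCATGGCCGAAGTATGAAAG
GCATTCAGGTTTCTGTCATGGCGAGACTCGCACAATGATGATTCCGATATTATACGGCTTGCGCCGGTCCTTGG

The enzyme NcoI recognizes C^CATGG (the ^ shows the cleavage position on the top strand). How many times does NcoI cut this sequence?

2

CCATGG occurs starting at positions 17, 61.
NcoI cuts at 2 sites.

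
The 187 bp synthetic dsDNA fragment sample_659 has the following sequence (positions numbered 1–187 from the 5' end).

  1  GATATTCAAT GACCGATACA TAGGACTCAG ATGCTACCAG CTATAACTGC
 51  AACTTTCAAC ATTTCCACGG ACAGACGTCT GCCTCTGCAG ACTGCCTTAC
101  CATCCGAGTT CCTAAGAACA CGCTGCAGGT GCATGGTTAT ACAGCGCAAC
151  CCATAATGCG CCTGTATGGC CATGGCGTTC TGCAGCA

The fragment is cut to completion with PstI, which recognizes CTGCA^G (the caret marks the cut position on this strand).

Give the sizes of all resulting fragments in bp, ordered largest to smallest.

89, 57, 38, 3 bp

PstI sites (CTGCAG) start at positions 85, 123, 180.
PstI cuts after base 5 of each site (before the last base), so after positions 89, 127, 184.
Linear molecule, 3 cuts → 4 fragments:
  1–89 → 89 bp
  90–127 → 38 bp
  128–184 → 57 bp
  185–187 → 3 bp
Sorted largest to smallest: 89, 57, 38, 3 bp.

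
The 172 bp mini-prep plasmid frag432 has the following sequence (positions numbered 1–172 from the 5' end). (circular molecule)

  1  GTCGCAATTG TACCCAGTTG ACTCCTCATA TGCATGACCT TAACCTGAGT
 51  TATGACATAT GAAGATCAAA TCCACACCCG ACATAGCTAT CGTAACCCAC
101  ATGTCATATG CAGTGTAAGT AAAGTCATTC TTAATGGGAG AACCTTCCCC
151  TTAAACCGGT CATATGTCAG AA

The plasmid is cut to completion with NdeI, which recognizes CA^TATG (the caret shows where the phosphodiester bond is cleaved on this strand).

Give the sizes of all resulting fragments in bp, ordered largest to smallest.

NdeI sites (CATATG) start at positions 27, 56, 105, 161.
NdeI cuts after base 2 of each site, so after positions 28, 57, 106, 162.
Circular molecule, 4 cuts → 4 fragments:
  29–57 → 29 bp
  58–106 → 49 bp
  107–162 → 56 bp
  163–172 then 1–28 → 10 + 28 = 38 bp
Sorted largest to smallest: 56, 49, 38, 29 bp.

56, 49, 38, 29 bp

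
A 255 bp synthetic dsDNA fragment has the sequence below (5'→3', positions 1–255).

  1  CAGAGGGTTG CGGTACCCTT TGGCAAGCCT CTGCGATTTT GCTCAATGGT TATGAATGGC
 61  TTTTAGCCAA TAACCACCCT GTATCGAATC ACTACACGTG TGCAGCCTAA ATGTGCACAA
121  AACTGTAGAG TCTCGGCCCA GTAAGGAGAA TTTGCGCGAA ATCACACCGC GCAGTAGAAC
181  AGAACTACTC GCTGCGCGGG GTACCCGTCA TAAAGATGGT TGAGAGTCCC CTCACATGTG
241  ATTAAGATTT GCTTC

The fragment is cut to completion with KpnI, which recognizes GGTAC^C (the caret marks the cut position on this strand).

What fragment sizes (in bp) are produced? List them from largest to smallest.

KpnI sites (GGTACC) start at positions 12, 200.
KpnI cuts after base 5 of each site (before the last base), so after positions 16, 204.
Linear molecule, 2 cuts → 3 fragments:
  1–16 → 16 bp
  17–204 → 188 bp
  205–255 → 51 bp
Sorted largest to smallest: 188, 51, 16 bp.

188, 51, 16 bp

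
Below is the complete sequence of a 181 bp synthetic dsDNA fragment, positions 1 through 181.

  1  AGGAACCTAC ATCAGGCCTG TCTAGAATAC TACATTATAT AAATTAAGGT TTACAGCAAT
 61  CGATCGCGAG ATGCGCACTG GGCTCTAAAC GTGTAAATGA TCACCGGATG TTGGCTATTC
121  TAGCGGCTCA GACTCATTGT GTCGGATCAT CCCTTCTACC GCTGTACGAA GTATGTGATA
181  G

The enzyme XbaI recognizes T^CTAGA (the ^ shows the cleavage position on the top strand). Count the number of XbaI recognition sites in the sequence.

1

TCTAGA occurs starting at position 21.
XbaI cuts at 1 site.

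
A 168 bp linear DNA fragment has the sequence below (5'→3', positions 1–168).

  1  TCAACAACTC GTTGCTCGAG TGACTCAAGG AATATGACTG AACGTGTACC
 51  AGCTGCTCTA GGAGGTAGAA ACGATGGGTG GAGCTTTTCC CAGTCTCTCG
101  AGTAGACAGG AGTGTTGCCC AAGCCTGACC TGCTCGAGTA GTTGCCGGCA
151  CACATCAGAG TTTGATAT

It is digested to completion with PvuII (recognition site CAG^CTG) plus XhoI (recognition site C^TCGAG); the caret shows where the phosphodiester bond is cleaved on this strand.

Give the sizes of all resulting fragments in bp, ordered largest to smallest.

The PvuII site (CAGCTG) starts at position 50.
PvuII cuts after base 3 of each site, so after position 52.
XhoI sites (CTCGAG) start at positions 15, 97, 133.
XhoI cuts after the first base of each site, so after positions 15, 97, 133.
Combined cut positions: 15, 52, 97, 133.
Linear molecule, 4 cuts → 5 fragments:
  1–15 → 15 bp
  16–52 → 37 bp
  53–97 → 45 bp
  98–133 → 36 bp
  134–168 → 35 bp
Sorted largest to smallest: 45, 37, 36, 35, 15 bp.

45, 37, 36, 35, 15 bp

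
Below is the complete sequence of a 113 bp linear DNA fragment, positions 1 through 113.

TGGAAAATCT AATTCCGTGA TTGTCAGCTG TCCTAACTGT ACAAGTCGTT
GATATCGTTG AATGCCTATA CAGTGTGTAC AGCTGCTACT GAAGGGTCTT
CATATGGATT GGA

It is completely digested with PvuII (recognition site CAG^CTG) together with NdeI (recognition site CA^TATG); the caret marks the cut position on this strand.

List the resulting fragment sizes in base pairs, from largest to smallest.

PvuII sites (CAGCTG) start at positions 25, 80.
PvuII cuts after base 3 of each site, so after positions 27, 82.
The NdeI site (CATATG) starts at position 101.
NdeI cuts after base 2 of each site, so after position 102.
Combined cut positions: 27, 82, 102.
Linear molecule, 3 cuts → 4 fragments:
  1–27 → 27 bp
  28–82 → 55 bp
  83–102 → 20 bp
  103–113 → 11 bp
Sorted largest to smallest: 55, 27, 20, 11 bp.

55, 27, 20, 11 bp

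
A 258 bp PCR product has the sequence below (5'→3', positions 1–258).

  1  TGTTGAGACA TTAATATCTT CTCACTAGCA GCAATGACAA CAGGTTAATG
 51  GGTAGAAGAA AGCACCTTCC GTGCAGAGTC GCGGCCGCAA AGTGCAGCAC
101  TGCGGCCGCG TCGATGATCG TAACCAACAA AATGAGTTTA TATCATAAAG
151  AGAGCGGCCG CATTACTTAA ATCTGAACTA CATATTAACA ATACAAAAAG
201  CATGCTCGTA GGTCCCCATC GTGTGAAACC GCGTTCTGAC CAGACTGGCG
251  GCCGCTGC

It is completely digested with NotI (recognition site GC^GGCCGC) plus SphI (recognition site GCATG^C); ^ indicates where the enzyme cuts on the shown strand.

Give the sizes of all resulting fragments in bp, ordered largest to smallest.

NotI sites (GCGGCCGC) start at positions 81, 102, 154, 248.
NotI cuts after base 2 of each site, so after positions 82, 103, 155, 249.
The SphI site (GCATGC) starts at position 200.
SphI cuts after base 5 of each site (before the last base), so after position 204.
Combined cut positions: 82, 103, 155, 204, 249.
Linear molecule, 5 cuts → 6 fragments:
  1–82 → 82 bp
  83–103 → 21 bp
  104–155 → 52 bp
  156–204 → 49 bp
  205–249 → 45 bp
  250–258 → 9 bp
Sorted largest to smallest: 82, 52, 49, 45, 21, 9 bp.

82, 52, 49, 45, 21, 9 bp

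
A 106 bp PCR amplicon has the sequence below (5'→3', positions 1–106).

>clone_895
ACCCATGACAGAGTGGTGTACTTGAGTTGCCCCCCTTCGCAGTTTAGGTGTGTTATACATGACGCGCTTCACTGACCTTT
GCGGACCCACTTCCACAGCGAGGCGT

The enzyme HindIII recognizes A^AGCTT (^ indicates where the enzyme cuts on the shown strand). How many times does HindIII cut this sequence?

No occurrence of AAGCTT is present in the sequence.
HindIII does not cut: 0 sites.

0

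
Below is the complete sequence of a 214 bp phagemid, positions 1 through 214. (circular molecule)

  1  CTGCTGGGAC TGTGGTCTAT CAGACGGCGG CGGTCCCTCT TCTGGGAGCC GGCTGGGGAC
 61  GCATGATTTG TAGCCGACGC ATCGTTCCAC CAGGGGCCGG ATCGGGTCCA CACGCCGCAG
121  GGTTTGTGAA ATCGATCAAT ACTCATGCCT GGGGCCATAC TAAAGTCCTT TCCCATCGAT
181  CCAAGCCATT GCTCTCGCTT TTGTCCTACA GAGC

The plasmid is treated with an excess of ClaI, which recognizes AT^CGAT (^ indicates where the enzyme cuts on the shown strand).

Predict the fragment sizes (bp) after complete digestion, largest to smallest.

170, 44 bp

ClaI sites (ATCGAT) start at positions 131, 175.
ClaI cuts after base 2 of each site, so after positions 132, 176.
Circular molecule, 2 cuts → 2 fragments:
  133–176 → 44 bp
  177–214 then 1–132 → 38 + 132 = 170 bp
Sorted largest to smallest: 170, 44 bp.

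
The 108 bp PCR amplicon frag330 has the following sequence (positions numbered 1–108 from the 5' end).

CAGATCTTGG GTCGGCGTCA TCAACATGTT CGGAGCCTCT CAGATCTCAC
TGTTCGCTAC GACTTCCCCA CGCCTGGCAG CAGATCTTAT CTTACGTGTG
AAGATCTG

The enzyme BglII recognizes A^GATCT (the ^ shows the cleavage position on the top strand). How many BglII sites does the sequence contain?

4

AGATCT occurs starting at positions 2, 42, 82, 102.
BglII cuts at 4 sites.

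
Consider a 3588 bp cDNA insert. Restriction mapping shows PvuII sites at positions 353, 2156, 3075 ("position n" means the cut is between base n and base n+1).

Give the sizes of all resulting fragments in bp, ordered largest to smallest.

1803, 919, 513, 353 bp

Linear molecule, 3 cuts → 4 fragments:
  353 − 0 = 353 bp
  2156 − 353 = 1803 bp
  3075 − 2156 = 919 bp
  3588 − 3075 = 513 bp
Sorted largest to smallest: 1803, 919, 513, 353 bp.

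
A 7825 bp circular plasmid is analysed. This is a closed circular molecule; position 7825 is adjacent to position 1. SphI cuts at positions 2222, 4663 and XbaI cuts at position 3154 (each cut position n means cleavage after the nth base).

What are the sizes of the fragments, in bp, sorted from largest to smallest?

Combined cut positions (sorted): 2222, 3154, 4663.
Circular molecule, 3 cuts → 3 fragments:
  3154 − 2222 = 932 bp
  4663 − 3154 = 1509 bp
  wrap: 7825 − 4663 + 2222 = 5384 bp
Sorted largest to smallest: 5384, 1509, 932 bp.

5384, 1509, 932 bp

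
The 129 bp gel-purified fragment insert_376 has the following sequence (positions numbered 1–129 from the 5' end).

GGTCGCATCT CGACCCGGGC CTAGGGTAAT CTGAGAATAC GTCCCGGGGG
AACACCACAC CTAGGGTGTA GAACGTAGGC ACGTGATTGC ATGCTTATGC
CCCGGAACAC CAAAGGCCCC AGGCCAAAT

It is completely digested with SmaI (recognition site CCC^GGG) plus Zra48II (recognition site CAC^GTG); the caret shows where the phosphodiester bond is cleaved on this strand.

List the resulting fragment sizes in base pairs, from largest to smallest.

47, 37, 29, 16 bp

SmaI sites (CCCGGG) start at positions 14, 43.
SmaI cuts after base 3 of each site, so after positions 16, 45.
The Zra48II site (CACGTG) starts at position 80.
Zra48II cuts after base 3 of each site, so after position 82.
Combined cut positions: 16, 45, 82.
Linear molecule, 3 cuts → 4 fragments:
  1–16 → 16 bp
  17–45 → 29 bp
  46–82 → 37 bp
  83–129 → 47 bp
Sorted largest to smallest: 47, 37, 29, 16 bp.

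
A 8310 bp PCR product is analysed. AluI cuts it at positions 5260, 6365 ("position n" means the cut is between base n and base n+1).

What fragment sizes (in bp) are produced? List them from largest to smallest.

Linear molecule, 2 cuts → 3 fragments:
  5260 − 0 = 5260 bp
  6365 − 5260 = 1105 bp
  8310 − 6365 = 1945 bp
Sorted largest to smallest: 5260, 1945, 1105 bp.

5260, 1945, 1105 bp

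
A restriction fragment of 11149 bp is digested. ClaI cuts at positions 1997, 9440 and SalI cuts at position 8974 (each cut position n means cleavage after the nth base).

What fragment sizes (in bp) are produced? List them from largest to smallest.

6977, 1997, 1709, 466 bp

Combined cut positions (sorted): 1997, 8974, 9440.
Linear molecule, 3 cuts → 4 fragments:
  1997 − 0 = 1997 bp
  8974 − 1997 = 6977 bp
  9440 − 8974 = 466 bp
  11149 − 9440 = 1709 bp
Sorted largest to smallest: 6977, 1997, 1709, 466 bp.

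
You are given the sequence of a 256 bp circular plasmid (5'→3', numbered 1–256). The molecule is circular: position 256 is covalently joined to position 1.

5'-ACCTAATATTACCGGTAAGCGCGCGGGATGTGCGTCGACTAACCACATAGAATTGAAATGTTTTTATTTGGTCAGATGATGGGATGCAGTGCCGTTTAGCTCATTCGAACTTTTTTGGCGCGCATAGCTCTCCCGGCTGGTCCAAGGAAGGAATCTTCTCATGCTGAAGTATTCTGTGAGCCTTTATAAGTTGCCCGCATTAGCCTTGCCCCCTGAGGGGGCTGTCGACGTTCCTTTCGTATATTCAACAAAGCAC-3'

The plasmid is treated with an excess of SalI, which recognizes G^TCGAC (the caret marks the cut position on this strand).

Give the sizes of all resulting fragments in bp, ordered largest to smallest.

190, 66 bp

SalI sites (GTCGAC) start at positions 34, 224.
SalI cuts after the first base of each site, so after positions 34, 224.
Circular molecule, 2 cuts → 2 fragments:
  35–224 → 190 bp
  225–256 then 1–34 → 32 + 34 = 66 bp
Sorted largest to smallest: 190, 66 bp.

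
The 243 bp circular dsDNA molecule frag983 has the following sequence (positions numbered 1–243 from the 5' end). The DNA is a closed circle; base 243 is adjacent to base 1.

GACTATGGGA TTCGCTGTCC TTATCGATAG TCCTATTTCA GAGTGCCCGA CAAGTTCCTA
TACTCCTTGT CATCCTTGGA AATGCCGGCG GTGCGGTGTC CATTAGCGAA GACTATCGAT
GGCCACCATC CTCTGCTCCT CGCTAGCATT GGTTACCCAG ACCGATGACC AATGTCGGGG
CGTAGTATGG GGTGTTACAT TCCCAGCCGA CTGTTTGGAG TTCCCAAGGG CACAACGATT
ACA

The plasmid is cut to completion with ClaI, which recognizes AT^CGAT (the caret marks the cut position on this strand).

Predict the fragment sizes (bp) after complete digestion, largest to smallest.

ClaI sites (ATCGAT) start at positions 23, 115.
ClaI cuts after base 2 of each site, so after positions 24, 116.
Circular molecule, 2 cuts → 2 fragments:
  25–116 → 92 bp
  117–243 then 1–24 → 127 + 24 = 151 bp
Sorted largest to smallest: 151, 92 bp.

151, 92 bp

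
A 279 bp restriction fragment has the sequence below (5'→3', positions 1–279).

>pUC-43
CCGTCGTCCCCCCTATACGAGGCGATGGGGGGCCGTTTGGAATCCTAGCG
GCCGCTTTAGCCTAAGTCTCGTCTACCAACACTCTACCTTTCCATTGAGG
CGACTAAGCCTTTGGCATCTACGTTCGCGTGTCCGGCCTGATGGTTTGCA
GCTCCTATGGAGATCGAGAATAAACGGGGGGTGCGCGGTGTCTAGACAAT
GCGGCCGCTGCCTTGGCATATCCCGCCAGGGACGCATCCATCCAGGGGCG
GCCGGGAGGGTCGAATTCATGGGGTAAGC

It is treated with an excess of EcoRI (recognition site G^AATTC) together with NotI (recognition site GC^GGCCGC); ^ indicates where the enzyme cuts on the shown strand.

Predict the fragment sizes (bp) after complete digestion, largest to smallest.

The EcoRI site (GAATTC) starts at position 263.
EcoRI cuts after the first base of each site, so after position 263.
NotI sites (GCGGCCGC) start at positions 48, 201.
NotI cuts after base 2 of each site, so after positions 49, 202.
Combined cut positions: 49, 202, 263.
Linear molecule, 3 cuts → 4 fragments:
  1–49 → 49 bp
  50–202 → 153 bp
  203–263 → 61 bp
  264–279 → 16 bp
Sorted largest to smallest: 153, 61, 49, 16 bp.

153, 61, 49, 16 bp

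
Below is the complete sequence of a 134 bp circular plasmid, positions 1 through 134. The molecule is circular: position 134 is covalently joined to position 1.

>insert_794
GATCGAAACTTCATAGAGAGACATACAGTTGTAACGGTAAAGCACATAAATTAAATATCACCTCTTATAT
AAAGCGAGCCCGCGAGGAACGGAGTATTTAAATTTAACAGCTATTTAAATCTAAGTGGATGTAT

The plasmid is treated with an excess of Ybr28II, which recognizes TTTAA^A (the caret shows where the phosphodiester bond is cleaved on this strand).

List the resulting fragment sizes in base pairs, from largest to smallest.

Ybr28II sites (TTTAAA) start at positions 97, 114.
Ybr28II cuts after base 5 of each site (before the last base), so after positions 101, 118.
Circular molecule, 2 cuts → 2 fragments:
  102–118 → 17 bp
  119–134 then 1–101 → 16 + 101 = 117 bp
Sorted largest to smallest: 117, 17 bp.

117, 17 bp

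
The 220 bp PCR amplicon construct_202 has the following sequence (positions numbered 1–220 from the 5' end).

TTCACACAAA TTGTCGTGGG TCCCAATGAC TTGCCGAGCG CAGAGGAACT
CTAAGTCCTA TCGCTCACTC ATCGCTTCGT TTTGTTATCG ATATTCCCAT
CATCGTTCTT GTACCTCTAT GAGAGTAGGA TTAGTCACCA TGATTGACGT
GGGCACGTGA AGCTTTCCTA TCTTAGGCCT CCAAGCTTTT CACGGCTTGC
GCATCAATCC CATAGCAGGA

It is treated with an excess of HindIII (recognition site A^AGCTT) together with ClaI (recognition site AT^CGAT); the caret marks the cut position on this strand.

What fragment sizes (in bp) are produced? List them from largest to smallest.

88, 72, 37, 23 bp

HindIII sites (AAGCTT) start at positions 160, 183.
HindIII cuts after the first base of each site, so after positions 160, 183.
The ClaI site (ATCGAT) starts at position 87.
ClaI cuts after base 2 of each site, so after position 88.
Combined cut positions: 88, 160, 183.
Linear molecule, 3 cuts → 4 fragments:
  1–88 → 88 bp
  89–160 → 72 bp
  161–183 → 23 bp
  184–220 → 37 bp
Sorted largest to smallest: 88, 72, 37, 23 bp.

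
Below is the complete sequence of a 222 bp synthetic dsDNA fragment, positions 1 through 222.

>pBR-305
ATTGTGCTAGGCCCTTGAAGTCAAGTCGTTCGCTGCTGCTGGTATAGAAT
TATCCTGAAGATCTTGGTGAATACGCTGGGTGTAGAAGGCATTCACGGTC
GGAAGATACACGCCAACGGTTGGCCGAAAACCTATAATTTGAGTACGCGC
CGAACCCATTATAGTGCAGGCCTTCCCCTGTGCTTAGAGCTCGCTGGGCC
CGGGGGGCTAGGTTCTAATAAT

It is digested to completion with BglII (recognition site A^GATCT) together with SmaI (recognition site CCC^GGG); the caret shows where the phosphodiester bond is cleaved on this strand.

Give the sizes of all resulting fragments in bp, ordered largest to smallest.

142, 59, 21 bp

The BglII site (AGATCT) starts at position 59.
BglII cuts after the first base of each site, so after position 59.
The SmaI site (CCCGGG) starts at position 199.
SmaI cuts after base 3 of each site, so after position 201.
Combined cut positions: 59, 201.
Linear molecule, 2 cuts → 3 fragments:
  1–59 → 59 bp
  60–201 → 142 bp
  202–222 → 21 bp
Sorted largest to smallest: 142, 59, 21 bp.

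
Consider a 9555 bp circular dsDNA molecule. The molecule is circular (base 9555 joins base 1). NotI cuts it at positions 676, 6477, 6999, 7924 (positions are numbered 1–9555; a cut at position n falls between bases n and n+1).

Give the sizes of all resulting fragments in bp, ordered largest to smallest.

5801, 2307, 925, 522 bp

Circular molecule, 4 cuts → 4 fragments:
  6477 − 676 = 5801 bp
  6999 − 6477 = 522 bp
  7924 − 6999 = 925 bp
  wrap: 9555 − 7924 + 676 = 2307 bp
Sorted largest to smallest: 5801, 2307, 925, 522 bp.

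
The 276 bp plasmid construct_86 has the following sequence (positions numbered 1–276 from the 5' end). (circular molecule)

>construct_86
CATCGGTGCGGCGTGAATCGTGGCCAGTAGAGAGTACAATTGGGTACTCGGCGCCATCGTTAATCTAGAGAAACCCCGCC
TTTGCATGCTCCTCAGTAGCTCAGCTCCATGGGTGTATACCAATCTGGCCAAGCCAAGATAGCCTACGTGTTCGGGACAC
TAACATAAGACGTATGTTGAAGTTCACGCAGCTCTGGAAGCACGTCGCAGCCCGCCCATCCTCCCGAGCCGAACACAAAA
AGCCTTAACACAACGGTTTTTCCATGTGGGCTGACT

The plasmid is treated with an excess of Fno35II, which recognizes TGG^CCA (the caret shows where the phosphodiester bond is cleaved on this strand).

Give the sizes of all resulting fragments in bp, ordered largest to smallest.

171, 105 bp

Fno35II sites (TGGCCA) start at positions 21, 126.
Fno35II cuts after base 3 of each site, so after positions 23, 128.
Circular molecule, 2 cuts → 2 fragments:
  24–128 → 105 bp
  129–276 then 1–23 → 148 + 23 = 171 bp
Sorted largest to smallest: 171, 105 bp.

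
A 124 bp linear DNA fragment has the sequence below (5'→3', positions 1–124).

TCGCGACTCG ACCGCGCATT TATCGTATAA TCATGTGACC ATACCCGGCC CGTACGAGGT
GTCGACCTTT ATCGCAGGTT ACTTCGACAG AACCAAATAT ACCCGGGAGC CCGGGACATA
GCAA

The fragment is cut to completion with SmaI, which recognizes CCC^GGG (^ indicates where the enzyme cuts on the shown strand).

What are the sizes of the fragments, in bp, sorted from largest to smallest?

104, 12, 8 bp

SmaI sites (CCCGGG) start at positions 102, 110.
SmaI cuts after base 3 of each site, so after positions 104, 112.
Linear molecule, 2 cuts → 3 fragments:
  1–104 → 104 bp
  105–112 → 8 bp
  113–124 → 12 bp
Sorted largest to smallest: 104, 12, 8 bp.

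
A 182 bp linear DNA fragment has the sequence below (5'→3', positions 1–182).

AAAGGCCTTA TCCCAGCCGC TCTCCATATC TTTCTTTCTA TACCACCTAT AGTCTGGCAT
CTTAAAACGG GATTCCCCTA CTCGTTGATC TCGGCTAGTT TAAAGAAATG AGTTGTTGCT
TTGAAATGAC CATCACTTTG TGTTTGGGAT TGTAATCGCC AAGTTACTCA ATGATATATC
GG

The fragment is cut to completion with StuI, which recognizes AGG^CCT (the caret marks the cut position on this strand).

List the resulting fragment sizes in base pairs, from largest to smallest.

177, 5 bp

The StuI site (AGGCCT) starts at position 3.
StuI cuts after base 3 of each site, so after position 5.
Linear molecule, 1 cut → 2 fragments:
  1–5 → 5 bp
  6–182 → 177 bp
Sorted largest to smallest: 177, 5 bp.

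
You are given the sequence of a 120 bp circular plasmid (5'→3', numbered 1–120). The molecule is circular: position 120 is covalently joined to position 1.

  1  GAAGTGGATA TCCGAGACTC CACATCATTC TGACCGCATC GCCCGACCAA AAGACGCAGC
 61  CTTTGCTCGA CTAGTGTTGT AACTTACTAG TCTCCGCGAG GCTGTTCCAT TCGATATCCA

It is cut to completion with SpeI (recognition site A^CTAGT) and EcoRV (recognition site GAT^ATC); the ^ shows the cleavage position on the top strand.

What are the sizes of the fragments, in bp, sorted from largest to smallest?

SpeI sites (ACTAGT) start at positions 70, 86.
SpeI cuts after the first base of each site, so after positions 70, 86.
EcoRV sites (GATATC) start at positions 7, 113.
EcoRV cuts after base 3 of each site, so after positions 9, 115.
Combined cut positions: 9, 70, 86, 115.
Circular molecule, 4 cuts → 4 fragments:
  10–70 → 61 bp
  71–86 → 16 bp
  87–115 → 29 bp
  116–120 then 1–9 → 5 + 9 = 14 bp
Sorted largest to smallest: 61, 29, 16, 14 bp.

61, 29, 16, 14 bp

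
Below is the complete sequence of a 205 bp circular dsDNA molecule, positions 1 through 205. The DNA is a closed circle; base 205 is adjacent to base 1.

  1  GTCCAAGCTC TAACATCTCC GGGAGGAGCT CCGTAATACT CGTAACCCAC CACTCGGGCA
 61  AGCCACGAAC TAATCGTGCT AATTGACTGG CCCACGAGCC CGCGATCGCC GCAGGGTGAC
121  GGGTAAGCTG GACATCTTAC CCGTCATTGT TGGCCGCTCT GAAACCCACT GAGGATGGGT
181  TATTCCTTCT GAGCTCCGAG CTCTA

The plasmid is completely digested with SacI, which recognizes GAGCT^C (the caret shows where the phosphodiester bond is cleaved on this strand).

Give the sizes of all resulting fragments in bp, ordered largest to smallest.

SacI sites (GAGCTC) start at positions 26, 191, 198.
SacI cuts after base 5 of each site (before the last base), so after positions 30, 195, 202.
Circular molecule, 3 cuts → 3 fragments:
  31–195 → 165 bp
  196–202 → 7 bp
  203–205 then 1–30 → 3 + 30 = 33 bp
Sorted largest to smallest: 165, 33, 7 bp.

165, 33, 7 bp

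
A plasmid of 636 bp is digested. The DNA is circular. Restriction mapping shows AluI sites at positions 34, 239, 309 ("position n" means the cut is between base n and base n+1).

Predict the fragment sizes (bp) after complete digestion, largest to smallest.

361, 205, 70 bp

Circular molecule, 3 cuts → 3 fragments:
  239 − 34 = 205 bp
  309 − 239 = 70 bp
  wrap: 636 − 309 + 34 = 361 bp
Sorted largest to smallest: 361, 205, 70 bp.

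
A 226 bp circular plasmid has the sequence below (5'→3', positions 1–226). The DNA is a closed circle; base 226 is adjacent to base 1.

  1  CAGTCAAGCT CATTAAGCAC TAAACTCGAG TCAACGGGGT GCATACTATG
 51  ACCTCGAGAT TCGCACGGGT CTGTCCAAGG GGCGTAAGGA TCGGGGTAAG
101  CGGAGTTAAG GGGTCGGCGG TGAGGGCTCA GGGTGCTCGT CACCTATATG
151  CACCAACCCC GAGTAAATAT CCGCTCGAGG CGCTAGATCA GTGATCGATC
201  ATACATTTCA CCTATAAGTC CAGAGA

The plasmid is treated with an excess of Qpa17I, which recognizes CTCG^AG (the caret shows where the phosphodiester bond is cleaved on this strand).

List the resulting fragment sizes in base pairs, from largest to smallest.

Qpa17I sites (CTCGAG) start at positions 25, 53, 174.
Qpa17I cuts after base 4 of each site, so after positions 28, 56, 177.
Circular molecule, 3 cuts → 3 fragments:
  29–56 → 28 bp
  57–177 → 121 bp
  178–226 then 1–28 → 49 + 28 = 77 bp
Sorted largest to smallest: 121, 77, 28 bp.

121, 77, 28 bp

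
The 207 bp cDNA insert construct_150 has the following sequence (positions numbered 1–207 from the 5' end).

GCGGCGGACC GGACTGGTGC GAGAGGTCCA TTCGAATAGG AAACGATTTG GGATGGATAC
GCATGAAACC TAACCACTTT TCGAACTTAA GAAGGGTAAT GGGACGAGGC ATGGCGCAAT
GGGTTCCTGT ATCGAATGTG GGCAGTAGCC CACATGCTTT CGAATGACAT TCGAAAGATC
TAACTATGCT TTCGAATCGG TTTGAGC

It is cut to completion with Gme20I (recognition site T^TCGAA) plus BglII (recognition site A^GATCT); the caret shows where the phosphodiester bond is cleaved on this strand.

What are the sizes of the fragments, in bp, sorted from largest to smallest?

Gme20I sites (TTCGAA) start at positions 31, 80, 159, 170, 191.
Gme20I cuts after the first base of each site, so after positions 31, 80, 159, 170, 191.
The BglII site (AGATCT) starts at position 176.
BglII cuts after the first base of each site, so after position 176.
Combined cut positions: 31, 80, 159, 170, 176, 191.
Linear molecule, 6 cuts → 7 fragments:
  1–31 → 31 bp
  32–80 → 49 bp
  81–159 → 79 bp
  160–170 → 11 bp
  171–176 → 6 bp
  177–191 → 15 bp
  192–207 → 16 bp
Sorted largest to smallest: 79, 49, 31, 16, 15, 11, 6 bp.

79, 49, 31, 16, 15, 11, 6 bp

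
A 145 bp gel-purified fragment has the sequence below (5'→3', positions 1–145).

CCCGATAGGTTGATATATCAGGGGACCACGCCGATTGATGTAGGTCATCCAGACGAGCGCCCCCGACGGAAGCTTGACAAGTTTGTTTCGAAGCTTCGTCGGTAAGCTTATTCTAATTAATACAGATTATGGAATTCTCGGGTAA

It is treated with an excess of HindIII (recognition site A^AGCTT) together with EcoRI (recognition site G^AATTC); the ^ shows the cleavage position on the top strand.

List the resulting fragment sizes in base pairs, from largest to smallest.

70, 28, 21, 13, 13 bp

HindIII sites (AAGCTT) start at positions 70, 91, 104.
HindIII cuts after the first base of each site, so after positions 70, 91, 104.
The EcoRI site (GAATTC) starts at position 132.
EcoRI cuts after the first base of each site, so after position 132.
Combined cut positions: 70, 91, 104, 132.
Linear molecule, 4 cuts → 5 fragments:
  1–70 → 70 bp
  71–91 → 21 bp
  92–104 → 13 bp
  105–132 → 28 bp
  133–145 → 13 bp
Sorted largest to smallest: 70, 28, 21, 13, 13 bp.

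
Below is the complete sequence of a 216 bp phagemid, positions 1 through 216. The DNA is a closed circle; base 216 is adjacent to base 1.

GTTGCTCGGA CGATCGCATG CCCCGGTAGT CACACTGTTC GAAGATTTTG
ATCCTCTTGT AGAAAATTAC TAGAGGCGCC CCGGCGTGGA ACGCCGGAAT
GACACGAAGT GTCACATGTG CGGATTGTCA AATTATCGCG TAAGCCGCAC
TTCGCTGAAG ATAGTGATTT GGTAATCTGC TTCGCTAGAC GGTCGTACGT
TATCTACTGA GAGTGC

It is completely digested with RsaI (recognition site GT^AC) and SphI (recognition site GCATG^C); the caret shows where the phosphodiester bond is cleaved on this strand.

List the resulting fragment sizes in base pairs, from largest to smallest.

176, 40 bp

The RsaI site (GTAC) starts at position 195.
RsaI cuts after base 2 of each site, so after position 196.
The SphI site (GCATGC) starts at position 16.
SphI cuts after base 5 of each site (before the last base), so after position 20.
Combined cut positions: 20, 196.
Circular molecule, 2 cuts → 2 fragments:
  21–196 → 176 bp
  197–216 then 1–20 → 20 + 20 = 40 bp
Sorted largest to smallest: 176, 40 bp.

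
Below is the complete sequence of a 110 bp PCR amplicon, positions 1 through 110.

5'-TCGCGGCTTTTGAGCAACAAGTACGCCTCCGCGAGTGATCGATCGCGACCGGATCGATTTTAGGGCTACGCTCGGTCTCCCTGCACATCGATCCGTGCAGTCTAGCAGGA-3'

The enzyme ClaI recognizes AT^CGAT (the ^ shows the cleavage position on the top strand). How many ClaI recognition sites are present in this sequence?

ATCGAT occurs starting at positions 38, 53, 87.
ClaI cuts at 3 sites.

3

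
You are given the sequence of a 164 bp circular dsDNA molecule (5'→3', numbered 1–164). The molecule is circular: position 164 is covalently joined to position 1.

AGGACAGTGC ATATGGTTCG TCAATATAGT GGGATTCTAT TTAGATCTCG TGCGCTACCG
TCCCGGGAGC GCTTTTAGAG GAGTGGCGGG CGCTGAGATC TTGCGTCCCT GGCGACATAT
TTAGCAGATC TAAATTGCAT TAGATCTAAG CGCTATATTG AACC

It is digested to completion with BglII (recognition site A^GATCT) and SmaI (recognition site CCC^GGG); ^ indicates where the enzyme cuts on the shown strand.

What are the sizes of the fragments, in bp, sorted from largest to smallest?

65, 32, 30, 21, 16 bp

BglII sites (AGATCT) start at positions 43, 96, 126, 142.
BglII cuts after the first base of each site, so after positions 43, 96, 126, 142.
The SmaI site (CCCGGG) starts at position 62.
SmaI cuts after base 3 of each site, so after position 64.
Combined cut positions: 43, 64, 96, 126, 142.
Circular molecule, 5 cuts → 5 fragments:
  44–64 → 21 bp
  65–96 → 32 bp
  97–126 → 30 bp
  127–142 → 16 bp
  143–164 then 1–43 → 22 + 43 = 65 bp
Sorted largest to smallest: 65, 32, 30, 21, 16 bp.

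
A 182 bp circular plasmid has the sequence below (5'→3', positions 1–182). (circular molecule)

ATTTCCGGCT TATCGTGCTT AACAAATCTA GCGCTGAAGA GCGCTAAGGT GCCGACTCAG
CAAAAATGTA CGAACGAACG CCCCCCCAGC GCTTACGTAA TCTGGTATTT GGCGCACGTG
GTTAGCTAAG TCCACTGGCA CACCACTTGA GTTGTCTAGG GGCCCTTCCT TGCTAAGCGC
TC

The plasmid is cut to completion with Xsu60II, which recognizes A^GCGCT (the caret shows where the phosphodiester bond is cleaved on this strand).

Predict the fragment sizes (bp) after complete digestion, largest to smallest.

Xsu60II sites (AGCGCT) start at positions 30, 40, 88, 176.
Xsu60II cuts after the first base of each site, so after positions 30, 40, 88, 176.
Circular molecule, 4 cuts → 4 fragments:
  31–40 → 10 bp
  41–88 → 48 bp
  89–176 → 88 bp
  177–182 then 1–30 → 6 + 30 = 36 bp
Sorted largest to smallest: 88, 48, 36, 10 bp.

88, 48, 36, 10 bp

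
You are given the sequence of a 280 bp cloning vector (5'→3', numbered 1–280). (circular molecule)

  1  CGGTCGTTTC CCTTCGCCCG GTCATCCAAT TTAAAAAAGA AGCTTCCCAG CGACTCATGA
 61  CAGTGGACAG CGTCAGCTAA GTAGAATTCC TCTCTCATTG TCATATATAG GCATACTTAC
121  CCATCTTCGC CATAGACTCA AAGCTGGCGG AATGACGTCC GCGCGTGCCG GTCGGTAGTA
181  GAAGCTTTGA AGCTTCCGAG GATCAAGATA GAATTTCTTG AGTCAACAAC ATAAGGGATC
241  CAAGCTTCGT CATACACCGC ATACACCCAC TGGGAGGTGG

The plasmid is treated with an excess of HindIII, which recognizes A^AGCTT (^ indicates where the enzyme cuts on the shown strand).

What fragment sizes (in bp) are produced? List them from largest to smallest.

142, 78, 52, 8 bp

HindIII sites (AAGCTT) start at positions 40, 182, 190, 242.
HindIII cuts after the first base of each site, so after positions 40, 182, 190, 242.
Circular molecule, 4 cuts → 4 fragments:
  41–182 → 142 bp
  183–190 → 8 bp
  191–242 → 52 bp
  243–280 then 1–40 → 38 + 40 = 78 bp
Sorted largest to smallest: 142, 78, 52, 8 bp.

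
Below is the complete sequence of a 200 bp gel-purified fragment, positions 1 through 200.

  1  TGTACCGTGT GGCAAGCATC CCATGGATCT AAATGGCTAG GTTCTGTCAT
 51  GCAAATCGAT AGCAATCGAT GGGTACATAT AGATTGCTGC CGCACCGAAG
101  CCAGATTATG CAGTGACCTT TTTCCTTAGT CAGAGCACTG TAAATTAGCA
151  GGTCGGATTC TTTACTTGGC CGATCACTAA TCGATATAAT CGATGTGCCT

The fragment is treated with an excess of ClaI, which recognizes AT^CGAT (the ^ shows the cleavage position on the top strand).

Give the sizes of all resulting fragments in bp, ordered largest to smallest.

ClaI sites (ATCGAT) start at positions 55, 65, 180, 189.
ClaI cuts after base 2 of each site, so after positions 56, 66, 181, 190.
Linear molecule, 4 cuts → 5 fragments:
  1–56 → 56 bp
  57–66 → 10 bp
  67–181 → 115 bp
  182–190 → 9 bp
  191–200 → 10 bp
Sorted largest to smallest: 115, 56, 10, 10, 9 bp.

115, 56, 10, 10, 9 bp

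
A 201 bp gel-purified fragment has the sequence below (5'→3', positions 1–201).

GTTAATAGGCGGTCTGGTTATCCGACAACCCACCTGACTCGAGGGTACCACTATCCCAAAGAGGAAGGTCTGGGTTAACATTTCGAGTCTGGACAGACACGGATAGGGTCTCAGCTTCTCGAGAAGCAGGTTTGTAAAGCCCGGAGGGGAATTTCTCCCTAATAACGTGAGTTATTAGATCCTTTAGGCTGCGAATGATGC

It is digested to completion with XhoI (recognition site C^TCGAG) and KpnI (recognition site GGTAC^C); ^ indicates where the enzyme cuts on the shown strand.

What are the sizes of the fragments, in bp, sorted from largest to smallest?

XhoI sites (CTCGAG) start at positions 38, 118.
XhoI cuts after the first base of each site, so after positions 38, 118.
The KpnI site (GGTACC) starts at position 44.
KpnI cuts after base 5 of each site (before the last base), so after position 48.
Combined cut positions: 38, 48, 118.
Linear molecule, 3 cuts → 4 fragments:
  1–38 → 38 bp
  39–48 → 10 bp
  49–118 → 70 bp
  119–201 → 83 bp
Sorted largest to smallest: 83, 70, 38, 10 bp.

83, 70, 38, 10 bp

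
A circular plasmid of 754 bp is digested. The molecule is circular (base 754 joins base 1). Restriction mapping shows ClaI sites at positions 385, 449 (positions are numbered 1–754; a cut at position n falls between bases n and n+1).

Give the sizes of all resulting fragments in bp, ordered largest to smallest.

Circular molecule, 2 cuts → 2 fragments:
  449 − 385 = 64 bp
  wrap: 754 − 449 + 385 = 690 bp
Sorted largest to smallest: 690, 64 bp.

690, 64 bp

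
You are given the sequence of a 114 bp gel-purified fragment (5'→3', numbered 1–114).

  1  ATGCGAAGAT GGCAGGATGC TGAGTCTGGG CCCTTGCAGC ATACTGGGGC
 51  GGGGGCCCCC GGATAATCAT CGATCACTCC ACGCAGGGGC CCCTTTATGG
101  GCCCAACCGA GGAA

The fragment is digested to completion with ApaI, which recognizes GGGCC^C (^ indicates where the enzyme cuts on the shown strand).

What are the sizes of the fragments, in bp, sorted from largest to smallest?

34, 32, 25, 12, 11 bp

ApaI sites (GGGCCC) start at positions 28, 53, 87, 99.
ApaI cuts after base 5 of each site (before the last base), so after positions 32, 57, 91, 103.
Linear molecule, 4 cuts → 5 fragments:
  1–32 → 32 bp
  33–57 → 25 bp
  58–91 → 34 bp
  92–103 → 12 bp
  104–114 → 11 bp
Sorted largest to smallest: 34, 32, 25, 12, 11 bp.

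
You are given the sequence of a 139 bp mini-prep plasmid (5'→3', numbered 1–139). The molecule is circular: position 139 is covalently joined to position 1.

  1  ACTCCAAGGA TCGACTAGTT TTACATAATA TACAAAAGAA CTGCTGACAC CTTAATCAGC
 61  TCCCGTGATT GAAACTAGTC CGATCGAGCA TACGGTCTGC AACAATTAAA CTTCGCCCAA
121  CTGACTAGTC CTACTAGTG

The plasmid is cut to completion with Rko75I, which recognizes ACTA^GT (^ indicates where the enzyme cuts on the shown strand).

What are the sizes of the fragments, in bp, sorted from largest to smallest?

60, 50, 20, 9 bp

Rko75I sites (ACTAGT) start at positions 14, 74, 124, 133.
Rko75I cuts after base 4 of each site, so after positions 17, 77, 127, 136.
Circular molecule, 4 cuts → 4 fragments:
  18–77 → 60 bp
  78–127 → 50 bp
  128–136 → 9 bp
  137–139 then 1–17 → 3 + 17 = 20 bp
Sorted largest to smallest: 60, 50, 20, 9 bp.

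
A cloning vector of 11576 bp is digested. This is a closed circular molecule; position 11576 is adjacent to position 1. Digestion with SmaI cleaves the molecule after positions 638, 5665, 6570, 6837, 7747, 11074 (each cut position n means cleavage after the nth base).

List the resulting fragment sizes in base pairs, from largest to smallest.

Circular molecule, 6 cuts → 6 fragments:
  5665 − 638 = 5027 bp
  6570 − 5665 = 905 bp
  6837 − 6570 = 267 bp
  7747 − 6837 = 910 bp
  11074 − 7747 = 3327 bp
  wrap: 11576 − 11074 + 638 = 1140 bp
Sorted largest to smallest: 5027, 3327, 1140, 910, 905, 267 bp.

5027, 3327, 1140, 910, 905, 267 bp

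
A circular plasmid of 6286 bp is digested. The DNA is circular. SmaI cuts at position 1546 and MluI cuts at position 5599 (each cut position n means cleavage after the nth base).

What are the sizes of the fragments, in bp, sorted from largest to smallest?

Combined cut positions (sorted): 1546, 5599.
Circular molecule, 2 cuts → 2 fragments:
  5599 − 1546 = 4053 bp
  wrap: 6286 − 5599 + 1546 = 2233 bp
Sorted largest to smallest: 4053, 2233 bp.

4053, 2233 bp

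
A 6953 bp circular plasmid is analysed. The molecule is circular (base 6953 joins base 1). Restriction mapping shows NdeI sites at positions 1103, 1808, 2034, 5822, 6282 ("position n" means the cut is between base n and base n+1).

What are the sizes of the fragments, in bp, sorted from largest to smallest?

3788, 1774, 705, 460, 226 bp

Circular molecule, 5 cuts → 5 fragments:
  1808 − 1103 = 705 bp
  2034 − 1808 = 226 bp
  5822 − 2034 = 3788 bp
  6282 − 5822 = 460 bp
  wrap: 6953 − 6282 + 1103 = 1774 bp
Sorted largest to smallest: 3788, 1774, 705, 460, 226 bp.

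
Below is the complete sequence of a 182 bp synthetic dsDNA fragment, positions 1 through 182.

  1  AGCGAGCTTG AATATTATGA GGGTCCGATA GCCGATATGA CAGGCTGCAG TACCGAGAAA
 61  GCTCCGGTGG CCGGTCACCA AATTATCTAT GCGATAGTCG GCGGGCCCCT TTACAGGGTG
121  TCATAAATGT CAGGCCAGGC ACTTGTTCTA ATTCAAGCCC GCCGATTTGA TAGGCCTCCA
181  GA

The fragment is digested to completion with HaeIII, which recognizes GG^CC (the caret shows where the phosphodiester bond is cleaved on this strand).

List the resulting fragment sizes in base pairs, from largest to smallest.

70, 40, 35, 29, 8 bp

HaeIII sites (GGCC) start at positions 69, 104, 133, 173.
HaeIII cuts after base 2 of each site, so after positions 70, 105, 134, 174.
Linear molecule, 4 cuts → 5 fragments:
  1–70 → 70 bp
  71–105 → 35 bp
  106–134 → 29 bp
  135–174 → 40 bp
  175–182 → 8 bp
Sorted largest to smallest: 70, 40, 35, 29, 8 bp.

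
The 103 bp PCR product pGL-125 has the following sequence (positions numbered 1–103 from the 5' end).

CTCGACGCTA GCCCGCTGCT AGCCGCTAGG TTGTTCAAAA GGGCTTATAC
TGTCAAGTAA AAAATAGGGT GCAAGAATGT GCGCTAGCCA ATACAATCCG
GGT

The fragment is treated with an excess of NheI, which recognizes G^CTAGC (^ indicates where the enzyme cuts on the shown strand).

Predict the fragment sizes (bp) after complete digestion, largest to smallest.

NheI sites (GCTAGC) start at positions 7, 18, 83.
NheI cuts after the first base of each site, so after positions 7, 18, 83.
Linear molecule, 3 cuts → 4 fragments:
  1–7 → 7 bp
  8–18 → 11 bp
  19–83 → 65 bp
  84–103 → 20 bp
Sorted largest to smallest: 65, 20, 11, 7 bp.

65, 20, 11, 7 bp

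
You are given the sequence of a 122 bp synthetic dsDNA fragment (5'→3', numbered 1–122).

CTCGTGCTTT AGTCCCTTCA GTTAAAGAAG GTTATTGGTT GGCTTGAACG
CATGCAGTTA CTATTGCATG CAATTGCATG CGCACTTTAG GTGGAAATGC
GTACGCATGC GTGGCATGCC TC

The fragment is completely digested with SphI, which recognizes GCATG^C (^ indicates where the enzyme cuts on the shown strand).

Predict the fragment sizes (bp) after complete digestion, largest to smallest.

54, 29, 16, 10, 9, 4 bp

SphI sites (GCATGC) start at positions 50, 66, 76, 105, 114.
SphI cuts after base 5 of each site (before the last base), so after positions 54, 70, 80, 109, 118.
Linear molecule, 5 cuts → 6 fragments:
  1–54 → 54 bp
  55–70 → 16 bp
  71–80 → 10 bp
  81–109 → 29 bp
  110–118 → 9 bp
  119–122 → 4 bp
Sorted largest to smallest: 54, 29, 16, 10, 9, 4 bp.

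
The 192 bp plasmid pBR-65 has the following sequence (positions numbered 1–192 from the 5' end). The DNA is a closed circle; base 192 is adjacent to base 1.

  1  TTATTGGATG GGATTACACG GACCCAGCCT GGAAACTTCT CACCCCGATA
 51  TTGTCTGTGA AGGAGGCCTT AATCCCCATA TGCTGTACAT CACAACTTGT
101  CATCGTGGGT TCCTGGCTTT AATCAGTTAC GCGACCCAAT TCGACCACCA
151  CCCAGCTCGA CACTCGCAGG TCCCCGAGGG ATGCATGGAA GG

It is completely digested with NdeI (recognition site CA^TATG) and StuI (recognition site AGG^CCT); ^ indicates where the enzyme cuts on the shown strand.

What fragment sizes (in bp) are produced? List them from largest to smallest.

The NdeI site (CATATG) starts at position 77.
NdeI cuts after base 2 of each site, so after position 78.
The StuI site (AGGCCT) starts at position 64.
StuI cuts after base 3 of each site, so after position 66.
Combined cut positions: 66, 78.
Circular molecule, 2 cuts → 2 fragments:
  67–78 → 12 bp
  79–192 then 1–66 → 114 + 66 = 180 bp
Sorted largest to smallest: 180, 12 bp.

180, 12 bp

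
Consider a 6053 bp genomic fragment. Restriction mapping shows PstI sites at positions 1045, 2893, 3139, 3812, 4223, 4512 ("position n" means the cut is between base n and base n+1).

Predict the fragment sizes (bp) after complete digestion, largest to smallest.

Linear molecule, 6 cuts → 7 fragments:
  1045 − 0 = 1045 bp
  2893 − 1045 = 1848 bp
  3139 − 2893 = 246 bp
  3812 − 3139 = 673 bp
  4223 − 3812 = 411 bp
  4512 − 4223 = 289 bp
  6053 − 4512 = 1541 bp
Sorted largest to smallest: 1848, 1541, 1045, 673, 411, 289, 246 bp.

1848, 1541, 1045, 673, 411, 289, 246 bp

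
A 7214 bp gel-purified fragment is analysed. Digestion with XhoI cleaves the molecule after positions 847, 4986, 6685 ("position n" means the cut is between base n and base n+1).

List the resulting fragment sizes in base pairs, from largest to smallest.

Linear molecule, 3 cuts → 4 fragments:
  847 − 0 = 847 bp
  4986 − 847 = 4139 bp
  6685 − 4986 = 1699 bp
  7214 − 6685 = 529 bp
Sorted largest to smallest: 4139, 1699, 847, 529 bp.

4139, 1699, 847, 529 bp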